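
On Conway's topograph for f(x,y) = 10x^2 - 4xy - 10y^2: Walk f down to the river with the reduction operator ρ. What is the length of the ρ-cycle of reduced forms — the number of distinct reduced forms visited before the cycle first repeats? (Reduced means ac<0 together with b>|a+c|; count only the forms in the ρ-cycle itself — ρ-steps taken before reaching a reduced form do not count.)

D = 416, ⌊√D⌋ = 20
descent: ρ → (-10,4,10)  [lands on river]
river: ρ → (10,16,-4)
river: ρ → (-4,16,10)
river: ρ → (10,4,-10)
river: ρ → (-10,16,4)
river: ρ → (4,16,-10)
ρ-cycle length = 6 (tail of 1 descent step not counted)

6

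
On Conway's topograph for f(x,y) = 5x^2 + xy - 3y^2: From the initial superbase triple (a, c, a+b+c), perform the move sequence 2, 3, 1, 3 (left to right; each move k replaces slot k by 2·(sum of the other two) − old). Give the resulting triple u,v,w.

start (5,-3,3) = (f(1,0),f(0,1),f(1,1))
replace slot 2: 2·(5+3) − (-3) = 19 → (5,19,3)
replace slot 3: 2·(5+19) − 3 = 45 → (5,19,45)
replace slot 1: 2·(19+45) − 5 = 123 → (123,19,45)
replace slot 3: 2·(123+19) − 45 = 239 → (123,19,239)

123,19,239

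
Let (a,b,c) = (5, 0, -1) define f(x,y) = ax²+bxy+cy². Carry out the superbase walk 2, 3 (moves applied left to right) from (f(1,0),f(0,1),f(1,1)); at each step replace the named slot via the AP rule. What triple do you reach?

start (5,-1,4) = (f(1,0),f(0,1),f(1,1))
replace slot 2: 2·(5+4) − (-1) = 19 → (5,19,4)
replace slot 3: 2·(5+19) − 4 = 44 → (5,19,44)

5,19,44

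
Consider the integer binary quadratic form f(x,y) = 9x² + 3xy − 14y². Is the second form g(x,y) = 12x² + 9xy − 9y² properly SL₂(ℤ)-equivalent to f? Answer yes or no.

D₁ = 513, D₂ = 513
river cycle of f (length 16): (9, 21, -2), (-2, 19, 19), (19, 19, -2), (-2, 21, 9), (9, 15, -8), (-8, 17, 7), (7, 11, -14), (-14, 17, 4), (4, 15, -18), (-18, 21, 1), … (6 more)
river cycle of g (length 6): (-9, 9, 12), (12, 15, -6), (-6, 21, 3), (3, 21, -6), (-6, 15, 12), (12, 9, -9)
cycles differ ⇒ inequivalent

no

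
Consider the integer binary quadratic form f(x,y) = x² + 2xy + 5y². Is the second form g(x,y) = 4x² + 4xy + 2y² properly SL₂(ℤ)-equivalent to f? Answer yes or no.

D₁ = -16, D₂ = -16
f: translate: b→0 (≡2 mod 2), so (1,2,5)→(1,0,4)
f: reduced (well bottom): (1,0,4) with a≤c, −a<b≤a
g: flip: (4,4,2)→(2,-4,4)
g: translate: b→0 (≡-4 mod 4), so (2,-4,4)→(2,0,2)
g: reduced (well bottom): (2,0,2) with a≤c, −a<b≤a
reduced forms (1, 0, 4) vs (2, 0, 2) ⇒ inequivalent

no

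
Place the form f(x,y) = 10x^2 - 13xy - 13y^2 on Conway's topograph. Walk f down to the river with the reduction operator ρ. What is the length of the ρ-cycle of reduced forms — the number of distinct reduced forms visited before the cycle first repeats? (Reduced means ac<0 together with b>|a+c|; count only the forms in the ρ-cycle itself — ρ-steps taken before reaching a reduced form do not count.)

D = 689, ⌊√D⌋ = 26
descent: ρ → (-13,13,10)  [lands on river]
river: ρ → (10,7,-16)
river: ρ → (-16,25,1)
river: ρ → (1,25,-16)
river: ρ → (-16,7,10)
river: ρ → (10,13,-13)
ρ-cycle length = 6 (tail of 1 descent step not counted)

6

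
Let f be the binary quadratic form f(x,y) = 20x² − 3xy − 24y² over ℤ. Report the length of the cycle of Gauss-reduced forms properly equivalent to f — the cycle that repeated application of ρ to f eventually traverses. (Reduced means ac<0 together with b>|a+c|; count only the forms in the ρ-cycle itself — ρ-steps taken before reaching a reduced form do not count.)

D = 1929, ⌊√D⌋ = 43
descent: ρ → (-24,3,20)
descent: ρ → (20,37,-7)  [lands on river]
river: ρ → (-7,33,30)
river: ρ → (30,27,-10)
river: ρ → (-10,33,21)
river: ρ → (21,9,-22)
river: ρ → (-22,35,8)
river: ρ → (8,29,-34)
river: ρ → (-34,39,3)
river: ρ → (3,39,-34)
river: ρ → (-34,29,8)
river: ρ → (8,35,-22)
river: ρ → (-22,9,21)
river: ρ → (21,33,-10)
river: ρ → (-10,27,30)
river: ρ → (30,33,-7)
river: ρ → (-7,37,20)
river: ρ → (20,43,-1)
river: ρ → (-1,43,20)
ρ-cycle length = 18 (tail of 2 descent steps not counted)

18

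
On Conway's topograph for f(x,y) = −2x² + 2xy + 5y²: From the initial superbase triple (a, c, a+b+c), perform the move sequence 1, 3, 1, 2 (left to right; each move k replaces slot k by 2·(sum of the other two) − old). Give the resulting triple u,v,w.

start (-2,5,5) = (f(1,0),f(0,1),f(1,1))
replace slot 1: 2·(5+5) − (-2) = 22 → (22,5,5)
replace slot 3: 2·(22+5) − 5 = 49 → (22,5,49)
replace slot 1: 2·(5+49) − 22 = 86 → (86,5,49)
replace slot 2: 2·(86+49) − 5 = 265 → (86,265,49)

86,265,49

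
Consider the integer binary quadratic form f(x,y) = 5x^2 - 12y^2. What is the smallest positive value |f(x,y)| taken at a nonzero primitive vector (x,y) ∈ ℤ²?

descent: ρ → (-12,0,5)
descent: ρ → (5,10,-7)  [lands on river]
river: ρ → (-7,4,8)
river: ρ → (8,12,-3)
river: ρ → (-3,12,8)
river: ρ → (8,4,-7)
river: ρ → (-7,10,5)
closes: descent 2, river 6
min |a| on river = 3

3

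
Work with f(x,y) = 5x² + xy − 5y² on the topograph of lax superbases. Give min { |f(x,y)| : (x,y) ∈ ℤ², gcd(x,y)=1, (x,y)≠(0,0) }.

river: ρ → (-5,9,1)
river: ρ → (1,9,-5)
river: ρ → (-5,1,5)
river: ρ → (5,9,-1)
river: ρ → (-1,9,5)
river: ρ → (5,1,-5)
closes: descent 0, river 6
min |a| on river = 1

1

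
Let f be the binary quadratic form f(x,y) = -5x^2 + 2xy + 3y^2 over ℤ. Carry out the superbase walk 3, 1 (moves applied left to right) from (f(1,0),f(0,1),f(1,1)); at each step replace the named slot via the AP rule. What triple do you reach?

start (-5,3,0) = (f(1,0),f(0,1),f(1,1))
replace slot 3: 2·((-5)+3) − 0 = -4 → (-5,3,-4)
replace slot 1: 2·(3+(-4)) − (-5) = 3 → (3,3,-4)

3,3,-4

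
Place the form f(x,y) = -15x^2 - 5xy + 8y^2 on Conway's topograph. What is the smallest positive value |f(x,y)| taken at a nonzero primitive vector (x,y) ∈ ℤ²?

descent: ρ → (8,21,-2)  [lands on river]
river: ρ → (-2,19,18)
river: ρ → (18,17,-3)
river: ρ → (-3,19,12)
river: ρ → (12,5,-10)
river: ρ → (-10,15,7)
river: ρ → (7,13,-12)
river: ρ → (-12,11,8)
closes: descent 1, river 8
min |a| on river = 2

2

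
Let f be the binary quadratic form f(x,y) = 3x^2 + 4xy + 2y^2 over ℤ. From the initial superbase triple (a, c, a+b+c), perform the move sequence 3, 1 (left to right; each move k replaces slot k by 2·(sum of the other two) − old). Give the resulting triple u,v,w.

start (3,2,9) = (f(1,0),f(0,1),f(1,1))
replace slot 3: 2·(3+2) − 9 = 1 → (3,2,1)
replace slot 1: 2·(2+1) − 3 = 3 → (3,2,1)

3,2,1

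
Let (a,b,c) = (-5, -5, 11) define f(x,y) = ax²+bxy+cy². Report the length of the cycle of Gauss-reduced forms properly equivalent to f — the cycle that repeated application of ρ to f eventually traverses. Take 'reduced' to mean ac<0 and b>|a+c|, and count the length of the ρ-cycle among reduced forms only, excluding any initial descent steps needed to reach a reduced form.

D = 245, ⌊√D⌋ = 15
descent: ρ → (11,5,-5)
descent: ρ → (-5,15,1)  [lands on river]
river: ρ → (1,15,-5)
ρ-cycle length = 2 (tail of 2 descent steps not counted)

2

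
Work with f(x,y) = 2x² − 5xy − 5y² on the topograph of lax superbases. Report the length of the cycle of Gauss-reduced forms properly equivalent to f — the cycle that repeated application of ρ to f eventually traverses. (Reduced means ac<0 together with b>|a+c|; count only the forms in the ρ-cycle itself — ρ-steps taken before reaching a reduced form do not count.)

D = 65, ⌊√D⌋ = 8
descent: ρ → (-5,5,2)  [lands on river]
river: ρ → (2,7,-2)
river: ρ → (-2,5,5)
river: ρ → (5,5,-2)
river: ρ → (-2,7,2)
river: ρ → (2,5,-5)
ρ-cycle length = 6 (tail of 1 descent step not counted)

6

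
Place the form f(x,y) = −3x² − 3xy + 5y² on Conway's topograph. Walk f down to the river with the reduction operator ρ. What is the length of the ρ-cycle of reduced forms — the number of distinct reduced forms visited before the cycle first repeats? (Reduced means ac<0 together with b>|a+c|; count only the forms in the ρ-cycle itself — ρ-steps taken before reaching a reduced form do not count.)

D = 69, ⌊√D⌋ = 8
descent: ρ → (5,3,-3)  [lands on river]
river: ρ → (-3,3,5)
river: ρ → (5,7,-1)
river: ρ → (-1,7,5)
ρ-cycle length = 4 (tail of 1 descent step not counted)

4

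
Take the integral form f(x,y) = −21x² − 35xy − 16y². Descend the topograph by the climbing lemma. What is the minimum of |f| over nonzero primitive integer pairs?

translate: b→-7 (≡35 mod 42), so (21,35,16)→(21,-7,2)
flip: (21,-7,2)→(2,7,21)
translate: b→-1 (≡7 mod 4), so (2,7,21)→(2,-1,15)
reduced (well bottom): (2,-1,15) with a≤c, −a<b≤a
well minimum |f| = |-2| = 2 (negative-definite)

2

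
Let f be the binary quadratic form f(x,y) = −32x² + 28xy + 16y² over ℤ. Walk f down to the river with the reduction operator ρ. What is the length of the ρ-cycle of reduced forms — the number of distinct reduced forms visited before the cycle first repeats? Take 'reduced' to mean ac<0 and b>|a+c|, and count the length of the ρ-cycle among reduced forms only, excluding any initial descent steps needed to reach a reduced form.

D = 2832, ⌊√D⌋ = 53
river: ρ → (16,36,-24)
river: ρ → (-24,12,28)
river: ρ → (28,44,-8)
river: ρ → (-8,52,4)
river: ρ → (4,52,-8)
river: ρ → (-8,44,28)
river: ρ → (28,12,-24)
river: ρ → (-24,36,16)
river: ρ → (16,28,-32)
river: ρ → (-32,36,12)
river: ρ → (12,36,-32)
river: ρ → (-32,28,16)
ρ-cycle length = 12 (tail of 0 descent steps not counted)

12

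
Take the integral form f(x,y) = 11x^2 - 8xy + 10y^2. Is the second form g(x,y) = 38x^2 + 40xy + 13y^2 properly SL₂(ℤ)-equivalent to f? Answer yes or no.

D₁ = -376, D₂ = -376
f: flip: (11,-8,10)→(10,8,11)
f: reduced (well bottom): (10,8,11) with a≤c, −a<b≤a
g: translate: b→-36 (≡40 mod 76), so (38,40,13)→(38,-36,11)
g: flip: (38,-36,11)→(11,36,38)
g: translate: b→-8 (≡36 mod 22), so (11,36,38)→(11,-8,10)
g: flip: (11,-8,10)→(10,8,11)
g: reduced (well bottom): (10,8,11) with a≤c, −a<b≤a
reduced forms (10, 8, 11) vs (10, 8, 11) ⇒ equivalent

yes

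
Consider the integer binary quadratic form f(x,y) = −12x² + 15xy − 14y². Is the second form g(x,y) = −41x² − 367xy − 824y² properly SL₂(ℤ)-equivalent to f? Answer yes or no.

D₁ = -447, D₂ = -447
f is negative-definite; reduce −f:
−f: translate: b→9 (≡-15 mod 24), so (12,-15,14)→(12,9,11)
−f: flip: (12,9,11)→(11,-9,12)
−f: reduced (well bottom): (11,-9,12) with a≤c, −a<b≤a
flip sign back: reduced form of f is (-11,9,-12)
g is negative-definite; reduce −g:
−g: translate: b→39 (≡367 mod 82), so (41,367,824)→(41,39,12)
−g: flip: (41,39,12)→(12,-39,41)
−g: translate: b→9 (≡-39 mod 24), so (12,-39,41)→(12,9,11)
−g: flip: (12,9,11)→(11,-9,12)
−g: reduced (well bottom): (11,-9,12) with a≤c, −a<b≤a
flip sign back: reduced form of g is (-11,9,-12)
reduced forms (-11, 9, -12) vs (-11, 9, -12) ⇒ equivalent

yes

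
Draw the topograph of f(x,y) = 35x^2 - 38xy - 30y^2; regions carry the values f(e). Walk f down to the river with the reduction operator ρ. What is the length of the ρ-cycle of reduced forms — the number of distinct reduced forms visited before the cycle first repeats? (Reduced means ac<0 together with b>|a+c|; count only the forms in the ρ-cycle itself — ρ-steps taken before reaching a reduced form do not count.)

D = 5644, ⌊√D⌋ = 75
descent: ρ → (-30,38,35)  [lands on river]
river: ρ → (35,32,-33)
river: ρ → (-33,34,34)
river: ρ → (34,34,-33)
river: ρ → (-33,32,35)
river: ρ → (35,38,-30)
river: ρ → (-30,22,43)
river: ρ → (43,64,-9)
river: ρ → (-9,62,50)
river: ρ → (50,38,-21)
river: ρ → (-21,46,42)
river: ρ → (42,38,-25)
river: ρ → (-25,62,18)
river: ρ → (18,46,-49)
river: ρ → (-49,52,15)
river: ρ → (15,68,-17)
river: ρ → (-17,68,15)
river: ρ → (15,52,-49)
river: ρ → (-49,46,18)
river: ρ → (18,62,-25)
river: ρ → (-25,38,42)
river: ρ → (42,46,-21)
river: ρ → (-21,38,50)
river: ρ → (50,62,-9)
river: ρ → (-9,64,43)
river: ρ → (43,22,-30)
ρ-cycle length = 26 (tail of 1 descent step not counted)

26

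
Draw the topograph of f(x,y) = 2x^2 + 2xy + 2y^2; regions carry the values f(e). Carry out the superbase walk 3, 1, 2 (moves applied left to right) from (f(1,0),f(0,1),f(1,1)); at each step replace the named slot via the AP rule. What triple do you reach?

start (2,2,6) = (f(1,0),f(0,1),f(1,1))
replace slot 3: 2·(2+2) − 6 = 2 → (2,2,2)
replace slot 1: 2·(2+2) − 2 = 6 → (6,2,2)
replace slot 2: 2·(6+2) − 2 = 14 → (6,14,2)

6,14,2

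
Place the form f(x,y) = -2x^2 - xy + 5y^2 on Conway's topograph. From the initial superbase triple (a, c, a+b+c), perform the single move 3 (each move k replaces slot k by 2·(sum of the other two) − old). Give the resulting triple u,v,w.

start (-2,5,2) = (f(1,0),f(0,1),f(1,1))
replace slot 3: 2·((-2)+5) − 2 = 4 → (-2,5,4)

-2,5,4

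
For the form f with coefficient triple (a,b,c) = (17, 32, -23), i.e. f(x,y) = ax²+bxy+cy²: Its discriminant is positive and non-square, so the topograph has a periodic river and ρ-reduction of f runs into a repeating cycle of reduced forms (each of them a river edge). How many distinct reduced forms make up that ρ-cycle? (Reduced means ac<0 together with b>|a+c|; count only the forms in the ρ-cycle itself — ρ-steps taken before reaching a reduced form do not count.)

D = 2588, ⌊√D⌋ = 50
river: ρ → (-23,14,26)
river: ρ → (26,38,-11)
river: ρ → (-11,50,2)
river: ρ → (2,50,-11)
river: ρ → (-11,38,26)
river: ρ → (26,14,-23)
river: ρ → (-23,32,17)
river: ρ → (17,36,-19)
river: ρ → (-19,40,13)
river: ρ → (13,38,-22)
river: ρ → (-22,50,1)
river: ρ → (1,50,-22)
river: ρ → (-22,38,13)
river: ρ → (13,40,-19)
river: ρ → (-19,36,17)
river: ρ → (17,32,-23)
ρ-cycle length = 16 (tail of 0 descent steps not counted)

16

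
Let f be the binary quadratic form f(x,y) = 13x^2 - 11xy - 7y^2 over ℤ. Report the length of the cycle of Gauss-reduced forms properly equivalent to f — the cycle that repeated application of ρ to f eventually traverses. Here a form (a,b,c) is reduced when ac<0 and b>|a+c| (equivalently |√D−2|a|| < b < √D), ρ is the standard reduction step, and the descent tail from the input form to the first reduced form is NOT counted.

D = 485, ⌊√D⌋ = 22
descent: ρ → (-7,11,13)  [lands on river]
river: ρ → (13,15,-5)
river: ρ → (-5,15,13)
river: ρ → (13,11,-7)
river: ρ → (-7,17,7)
river: ρ → (7,11,-13)
river: ρ → (-13,15,5)
river: ρ → (5,15,-13)
river: ρ → (-13,11,7)
river: ρ → (7,17,-7)
ρ-cycle length = 10 (tail of 1 descent step not counted)

10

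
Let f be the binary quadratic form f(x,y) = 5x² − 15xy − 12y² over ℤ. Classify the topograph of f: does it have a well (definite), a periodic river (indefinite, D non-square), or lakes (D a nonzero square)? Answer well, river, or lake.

D = b²−4ac = (-15)² − 4·5·(-12) = 465
D > 0 non-square ⇒ indefinite ⇒ periodic river

river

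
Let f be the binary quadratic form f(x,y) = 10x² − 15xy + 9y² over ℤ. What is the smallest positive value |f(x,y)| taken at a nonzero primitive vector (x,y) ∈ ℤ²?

translate: b→5 (≡-15 mod 20), so (10,-15,9)→(10,5,4)
flip: (10,5,4)→(4,-5,10)
translate: b→3 (≡-5 mod 8), so (4,-5,10)→(4,3,9)
reduced (well bottom): (4,3,9) with a≤c, −a<b≤a
well minimum = a = 4

4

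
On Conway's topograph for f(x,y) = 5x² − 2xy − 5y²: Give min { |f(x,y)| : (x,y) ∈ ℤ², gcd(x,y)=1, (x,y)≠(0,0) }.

descent: ρ → (-5,2,5)  [lands on river]
river: ρ → (5,8,-2)
river: ρ → (-2,8,5)
river: ρ → (5,2,-5)
river: ρ → (-5,8,2)
river: ρ → (2,8,-5)
closes: descent 1, river 6
min |a| on river = 2

2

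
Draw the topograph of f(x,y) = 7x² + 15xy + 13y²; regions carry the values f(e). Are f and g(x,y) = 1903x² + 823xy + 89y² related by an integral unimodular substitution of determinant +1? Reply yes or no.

D₁ = -139, D₂ = -139
f: translate: b→1 (≡15 mod 14), so (7,15,13)→(7,1,5)
f: flip: (7,1,5)→(5,-1,7)
f: reduced (well bottom): (5,-1,7) with a≤c, −a<b≤a
g: flip: (1903,823,89)→(89,-823,1903)
g: translate: b→67 (≡-823 mod 178), so (89,-823,1903)→(89,67,13)
g: flip: (89,67,13)→(13,-67,89)
g: translate: b→11 (≡-67 mod 26), so (13,-67,89)→(13,11,5)
g: flip: (13,11,5)→(5,-11,13)
g: translate: b→-1 (≡-11 mod 10), so (5,-11,13)→(5,-1,7)
g: reduced (well bottom): (5,-1,7) with a≤c, −a<b≤a
reduced forms (5, -1, 7) vs (5, -1, 7) ⇒ equivalent

yes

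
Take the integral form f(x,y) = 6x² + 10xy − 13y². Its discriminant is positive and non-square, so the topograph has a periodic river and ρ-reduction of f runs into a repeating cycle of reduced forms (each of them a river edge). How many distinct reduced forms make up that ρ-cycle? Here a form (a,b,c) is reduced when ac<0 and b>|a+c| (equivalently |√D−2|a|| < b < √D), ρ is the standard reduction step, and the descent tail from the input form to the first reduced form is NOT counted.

D = 412, ⌊√D⌋ = 20
river: ρ → (-13,16,3)
river: ρ → (3,20,-1)
river: ρ → (-1,20,3)
river: ρ → (3,16,-13)
river: ρ → (-13,10,6)
river: ρ → (6,14,-9)
river: ρ → (-9,4,11)
river: ρ → (11,18,-2)
river: ρ → (-2,18,11)
river: ρ → (11,4,-9)
river: ρ → (-9,14,6)
river: ρ → (6,10,-13)
ρ-cycle length = 12 (tail of 0 descent steps not counted)

12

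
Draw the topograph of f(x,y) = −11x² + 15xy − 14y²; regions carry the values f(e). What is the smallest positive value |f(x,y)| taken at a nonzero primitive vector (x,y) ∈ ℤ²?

translate: b→7 (≡-15 mod 22), so (11,-15,14)→(11,7,10)
flip: (11,7,10)→(10,-7,11)
reduced (well bottom): (10,-7,11) with a≤c, −a<b≤a
well minimum |f| = |-10| = 10 (negative-definite)

10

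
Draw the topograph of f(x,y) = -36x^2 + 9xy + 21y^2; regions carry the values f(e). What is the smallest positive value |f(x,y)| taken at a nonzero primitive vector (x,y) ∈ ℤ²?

descent: ρ → (21,33,-24)  [lands on river]
river: ρ → (-24,15,30)
river: ρ → (30,45,-9)
river: ρ → (-9,45,30)
river: ρ → (30,15,-24)
river: ρ → (-24,33,21)
river: ρ → (21,51,-6)
river: ρ → (-6,45,45)
river: ρ → (45,45,-6)
river: ρ → (-6,51,21)
closes: descent 1, river 10
min |a| on river = 6

6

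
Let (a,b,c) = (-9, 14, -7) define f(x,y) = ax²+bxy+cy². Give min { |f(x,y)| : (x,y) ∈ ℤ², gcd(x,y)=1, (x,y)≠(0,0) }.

translate: b→4 (≡-14 mod 18), so (9,-14,7)→(9,4,2)
flip: (9,4,2)→(2,-4,9)
translate: b→0 (≡-4 mod 4), so (2,-4,9)→(2,0,7)
reduced (well bottom): (2,0,7) with a≤c, −a<b≤a
well minimum |f| = |-2| = 2 (negative-definite)

2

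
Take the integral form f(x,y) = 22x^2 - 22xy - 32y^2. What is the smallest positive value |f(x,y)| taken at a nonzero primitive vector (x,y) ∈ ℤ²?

descent: ρ → (-32,22,22)  [lands on river]
river: ρ → (22,22,-32)
river: ρ → (-32,42,12)
river: ρ → (12,54,-8)
river: ρ → (-8,42,48)
river: ρ → (48,54,-2)
river: ρ → (-2,54,48)
river: ρ → (48,42,-8)
river: ρ → (-8,54,12)
river: ρ → (12,42,-32)
closes: descent 1, river 10
min |a| on river = 2

2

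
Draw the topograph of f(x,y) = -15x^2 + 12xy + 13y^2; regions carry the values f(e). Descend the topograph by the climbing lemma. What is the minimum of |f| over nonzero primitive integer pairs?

river: ρ → (13,14,-14)
river: ρ → (-14,14,13)
river: ρ → (13,12,-15)
river: ρ → (-15,18,10)
river: ρ → (10,22,-11)
river: ρ → (-11,22,10)
river: ρ → (10,18,-15)
river: ρ → (-15,12,13)
closes: descent 0, river 8
min |a| on river = 10

10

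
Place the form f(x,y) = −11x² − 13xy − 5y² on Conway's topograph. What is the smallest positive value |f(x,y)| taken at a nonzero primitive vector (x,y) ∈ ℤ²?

translate: b→-9 (≡13 mod 22), so (11,13,5)→(11,-9,3)
flip: (11,-9,3)→(3,9,11)
translate: b→3 (≡9 mod 6), so (3,9,11)→(3,3,5)
reduced (well bottom): (3,3,5) with a≤c, −a<b≤a
well minimum |f| = |-3| = 3 (negative-definite)

3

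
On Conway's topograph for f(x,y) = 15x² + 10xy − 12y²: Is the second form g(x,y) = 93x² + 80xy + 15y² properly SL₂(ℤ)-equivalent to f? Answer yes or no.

D₁ = 820, D₂ = 820
river cycle of f (length 12): (-12, 14, 13), (13, 12, -13), (-13, 14, 12), (12, 10, -15), (-15, 20, 7), (7, 22, -12), (-12, 26, 3), (3, 28, -3), (-3, 26, 12), (12, 22, -7), … (2 more)
river cycle of g (length 12): (15, 10, -12), (-12, 14, 13), (13, 12, -13), (-13, 14, 12), (12, 10, -15), (-15, 20, 7), (7, 22, -12), (-12, 26, 3), (3, 28, -3), (-3, 26, 12), … (2 more)
cycles coincide ⇒ equivalent

yes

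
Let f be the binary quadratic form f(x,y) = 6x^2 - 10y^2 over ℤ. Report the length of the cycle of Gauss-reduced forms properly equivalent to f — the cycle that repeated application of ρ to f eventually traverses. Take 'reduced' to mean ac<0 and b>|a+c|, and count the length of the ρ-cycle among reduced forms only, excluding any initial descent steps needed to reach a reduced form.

D = 240, ⌊√D⌋ = 15
descent: ρ → (-10,0,6)
descent: ρ → (6,12,-4)  [lands on river]
river: ρ → (-4,12,6)
ρ-cycle length = 2 (tail of 2 descent steps not counted)

2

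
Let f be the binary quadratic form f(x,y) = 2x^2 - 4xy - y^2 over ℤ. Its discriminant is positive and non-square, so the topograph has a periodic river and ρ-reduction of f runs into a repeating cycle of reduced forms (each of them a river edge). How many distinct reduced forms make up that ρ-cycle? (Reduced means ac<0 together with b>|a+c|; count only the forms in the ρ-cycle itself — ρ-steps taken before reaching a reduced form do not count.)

D = 24, ⌊√D⌋ = 4
descent: ρ → (-1,4,2)  [lands on river]
river: ρ → (2,4,-1)
ρ-cycle length = 2 (tail of 1 descent step not counted)

2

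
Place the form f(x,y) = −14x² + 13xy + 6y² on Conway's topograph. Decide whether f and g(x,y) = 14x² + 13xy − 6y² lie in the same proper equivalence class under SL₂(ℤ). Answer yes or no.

D₁ = 505, D₂ = 505
river cycle of f (length 8): (6, 11, -16), (-16, 21, 1), (1, 21, -16), (-16, 11, 6), (6, 13, -14), (-14, 15, 5), (5, 15, -14), (-14, 13, 6)
river cycle of g (length 8): (-6, 11, 16), (16, 21, -1), (-1, 21, 16), (16, 11, -6), (-6, 13, 14), (14, 15, -5), (-5, 15, 14), (14, 13, -6)
cycles differ ⇒ inequivalent

no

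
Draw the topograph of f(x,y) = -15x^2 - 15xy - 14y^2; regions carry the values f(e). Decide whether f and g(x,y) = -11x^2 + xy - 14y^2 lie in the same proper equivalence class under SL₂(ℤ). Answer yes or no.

D₁ = -615, D₂ = -615
f is negative-definite; reduce −f:
−f: flip: (15,15,14)→(14,-15,15)
−f: translate: b→13 (≡-15 mod 28), so (14,-15,15)→(14,13,14)
−f: reduced (well bottom): (14,13,14) with a≤c, −a<b≤a
flip sign back: reduced form of f is (-14,-13,-14)
g is negative-definite; reduce −g:
−g: reduced (well bottom): (11,-1,14) with a≤c, −a<b≤a
flip sign back: reduced form of g is (-11,1,-14)
reduced forms (-14, -13, -14) vs (-11, 1, -14) ⇒ inequivalent

no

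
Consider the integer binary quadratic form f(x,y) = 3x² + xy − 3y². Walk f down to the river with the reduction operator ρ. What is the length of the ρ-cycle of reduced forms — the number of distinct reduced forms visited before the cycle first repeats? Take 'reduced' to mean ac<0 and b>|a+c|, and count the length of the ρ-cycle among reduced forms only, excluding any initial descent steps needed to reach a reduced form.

D = 37, ⌊√D⌋ = 6
river: ρ → (-3,5,1)
river: ρ → (1,5,-3)
river: ρ → (-3,1,3)
river: ρ → (3,5,-1)
river: ρ → (-1,5,3)
river: ρ → (3,1,-3)
ρ-cycle length = 6 (tail of 0 descent steps not counted)

6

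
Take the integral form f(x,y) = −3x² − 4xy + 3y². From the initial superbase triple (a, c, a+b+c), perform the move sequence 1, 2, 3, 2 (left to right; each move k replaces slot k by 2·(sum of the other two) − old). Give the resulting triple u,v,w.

start (-3,3,-4) = (f(1,0),f(0,1),f(1,1))
replace slot 1: 2·(3+(-4)) − (-3) = 1 → (1,3,-4)
replace slot 2: 2·(1+(-4)) − 3 = -9 → (1,-9,-4)
replace slot 3: 2·(1+(-9)) − (-4) = -12 → (1,-9,-12)
replace slot 2: 2·(1+(-12)) − (-9) = -13 → (1,-13,-12)

1,-13,-12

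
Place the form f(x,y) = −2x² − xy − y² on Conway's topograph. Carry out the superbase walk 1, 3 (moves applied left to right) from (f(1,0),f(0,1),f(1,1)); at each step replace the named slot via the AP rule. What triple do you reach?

start (-2,-1,-4) = (f(1,0),f(0,1),f(1,1))
replace slot 1: 2·((-1)+(-4)) − (-2) = -8 → (-8,-1,-4)
replace slot 3: 2·((-8)+(-1)) − (-4) = -14 → (-8,-1,-14)

-8,-1,-14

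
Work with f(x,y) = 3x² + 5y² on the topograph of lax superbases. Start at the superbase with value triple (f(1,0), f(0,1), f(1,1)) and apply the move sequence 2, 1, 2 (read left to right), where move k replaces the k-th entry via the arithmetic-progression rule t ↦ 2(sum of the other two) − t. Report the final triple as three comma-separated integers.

start (3,5,8) = (f(1,0),f(0,1),f(1,1))
replace slot 2: 2·(3+8) − 5 = 17 → (3,17,8)
replace slot 1: 2·(17+8) − 3 = 47 → (47,17,8)
replace slot 2: 2·(47+8) − 17 = 93 → (47,93,8)

47,93,8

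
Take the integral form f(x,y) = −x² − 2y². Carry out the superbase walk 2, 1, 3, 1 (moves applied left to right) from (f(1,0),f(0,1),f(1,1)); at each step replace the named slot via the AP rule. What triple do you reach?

start (-1,-2,-3) = (f(1,0),f(0,1),f(1,1))
replace slot 2: 2·((-1)+(-3)) − (-2) = -6 → (-1,-6,-3)
replace slot 1: 2·((-6)+(-3)) − (-1) = -17 → (-17,-6,-3)
replace slot 3: 2·((-17)+(-6)) − (-3) = -43 → (-17,-6,-43)
replace slot 1: 2·((-6)+(-43)) − (-17) = -81 → (-81,-6,-43)

-81,-6,-43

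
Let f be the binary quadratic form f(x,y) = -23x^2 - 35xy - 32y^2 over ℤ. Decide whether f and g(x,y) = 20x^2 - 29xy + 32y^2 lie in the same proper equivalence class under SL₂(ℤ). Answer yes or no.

D₁ = -1719, D₂ = -1719
f is negative-definite; reduce −f:
−f: translate: b→-11 (≡35 mod 46), so (23,35,32)→(23,-11,20)
−f: flip: (23,-11,20)→(20,11,23)
−f: reduced (well bottom): (20,11,23) with a≤c, −a<b≤a
flip sign back: reduced form of f is (-20,-11,-23)
g: translate: b→11 (≡-29 mod 40), so (20,-29,32)→(20,11,23)
g: reduced (well bottom): (20,11,23) with a≤c, −a<b≤a
reduced forms (-20, -11, -23) vs (20, 11, 23) ⇒ inequivalent

no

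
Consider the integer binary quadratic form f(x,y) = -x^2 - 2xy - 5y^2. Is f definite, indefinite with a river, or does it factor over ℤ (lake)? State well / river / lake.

D = b²−4ac = (-2)² − 4·(-1)·(-5) = -16
D < 0 ⇒ definite ⇒ every region one sign ⇒ single well

well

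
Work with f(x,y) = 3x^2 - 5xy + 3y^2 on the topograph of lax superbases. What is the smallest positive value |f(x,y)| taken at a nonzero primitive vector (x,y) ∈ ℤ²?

translate: b→1 (≡-5 mod 6), so (3,-5,3)→(3,1,1)
flip: (3,1,1)→(1,-1,3)
translate: b→1 (≡-1 mod 2), so (1,-1,3)→(1,1,3)
reduced (well bottom): (1,1,3) with a≤c, −a<b≤a
well minimum = a = 1

1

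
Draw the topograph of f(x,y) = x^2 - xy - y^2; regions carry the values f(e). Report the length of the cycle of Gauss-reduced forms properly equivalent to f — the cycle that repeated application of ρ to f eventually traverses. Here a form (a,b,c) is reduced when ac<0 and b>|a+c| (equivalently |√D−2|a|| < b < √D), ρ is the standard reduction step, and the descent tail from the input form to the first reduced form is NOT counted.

D = 5, ⌊√D⌋ = 2
descent: ρ → (-1,1,1)  [lands on river]
river: ρ → (1,1,-1)
ρ-cycle length = 2 (tail of 1 descent step not counted)

2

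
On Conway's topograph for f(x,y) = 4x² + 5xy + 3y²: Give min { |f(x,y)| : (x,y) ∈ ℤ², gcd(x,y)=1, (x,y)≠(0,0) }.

translate: b→-3 (≡5 mod 8), so (4,5,3)→(4,-3,2)
flip: (4,-3,2)→(2,3,4)
translate: b→-1 (≡3 mod 4), so (2,3,4)→(2,-1,3)
reduced (well bottom): (2,-1,3) with a≤c, −a<b≤a
well minimum = a = 2

2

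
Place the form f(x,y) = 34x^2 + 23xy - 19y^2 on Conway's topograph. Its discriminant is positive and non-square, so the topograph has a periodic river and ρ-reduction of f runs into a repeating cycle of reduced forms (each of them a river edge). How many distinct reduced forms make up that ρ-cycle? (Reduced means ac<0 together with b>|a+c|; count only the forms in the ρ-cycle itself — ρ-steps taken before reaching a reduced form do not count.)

D = 3113, ⌊√D⌋ = 55
river: ρ → (-19,53,4)
river: ρ → (4,51,-32)
river: ρ → (-32,13,23)
river: ρ → (23,33,-22)
river: ρ → (-22,55,1)
river: ρ → (1,55,-22)
river: ρ → (-22,33,23)
river: ρ → (23,13,-32)
river: ρ → (-32,51,4)
river: ρ → (4,53,-19)
river: ρ → (-19,23,34)
river: ρ → (34,45,-8)
river: ρ → (-8,51,16)
river: ρ → (16,45,-17)
river: ρ → (-17,23,38)
river: ρ → (38,53,-2)
river: ρ → (-2,55,11)
river: ρ → (11,55,-2)
river: ρ → (-2,53,38)
river: ρ → (38,23,-17)
river: ρ → (-17,45,16)
river: ρ → (16,51,-8)
river: ρ → (-8,45,34)
river: ρ → (34,23,-19)
ρ-cycle length = 24 (tail of 0 descent steps not counted)

24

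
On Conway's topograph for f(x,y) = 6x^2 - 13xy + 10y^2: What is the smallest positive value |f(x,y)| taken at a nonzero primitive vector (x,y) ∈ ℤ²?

translate: b→-1 (≡-13 mod 12), so (6,-13,10)→(6,-1,3)
flip: (6,-1,3)→(3,1,6)
reduced (well bottom): (3,1,6) with a≤c, −a<b≤a
well minimum = a = 3

3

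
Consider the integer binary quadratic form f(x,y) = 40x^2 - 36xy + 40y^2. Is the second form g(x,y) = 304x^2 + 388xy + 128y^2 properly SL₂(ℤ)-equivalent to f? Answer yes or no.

D₁ = -5104, D₂ = -5104
f: flip: (40,-36,40)→(40,36,40)
f: reduced (well bottom): (40,36,40) with a≤c, −a<b≤a
g: translate: b→-220 (≡388 mod 608), so (304,388,128)→(304,-220,44)
g: flip: (304,-220,44)→(44,220,304)
g: translate: b→44 (≡220 mod 88), so (44,220,304)→(44,44,40)
g: flip: (44,44,40)→(40,-44,44)
g: translate: b→36 (≡-44 mod 80), so (40,-44,44)→(40,36,40)
g: reduced (well bottom): (40,36,40) with a≤c, −a<b≤a
reduced forms (40, 36, 40) vs (40, 36, 40) ⇒ equivalent

yes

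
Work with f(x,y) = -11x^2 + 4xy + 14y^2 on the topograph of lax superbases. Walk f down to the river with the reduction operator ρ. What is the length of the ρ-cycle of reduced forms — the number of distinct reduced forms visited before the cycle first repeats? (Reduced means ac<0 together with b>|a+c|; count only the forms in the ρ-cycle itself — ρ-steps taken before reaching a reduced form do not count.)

D = 632, ⌊√D⌋ = 25
river: ρ → (14,24,-1)
river: ρ → (-1,24,14)
river: ρ → (14,4,-11)
river: ρ → (-11,18,7)
river: ρ → (7,24,-2)
river: ρ → (-2,24,7)
river: ρ → (7,18,-11)
river: ρ → (-11,4,14)
ρ-cycle length = 8 (tail of 0 descent steps not counted)

8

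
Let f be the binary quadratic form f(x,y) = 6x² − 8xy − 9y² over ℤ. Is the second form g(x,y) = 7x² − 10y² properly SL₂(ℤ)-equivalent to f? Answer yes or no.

D₁ = 280, D₂ = 280
river cycle of f (length 6): (-9, 8, 6), (6, 16, -1), (-1, 16, 6), (6, 8, -9), (-9, 10, 5), (5, 10, -9)
river cycle of g (length 4): (7, 14, -3), (-3, 16, 2), (2, 16, -3), (-3, 14, 7)
cycles differ ⇒ inequivalent

no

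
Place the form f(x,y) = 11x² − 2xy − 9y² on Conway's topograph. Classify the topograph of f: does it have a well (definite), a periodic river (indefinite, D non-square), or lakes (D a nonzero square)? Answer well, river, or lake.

D = b²−4ac = (-2)² − 4·11·(-9) = 400
D = 20² is a perfect square ⇒ form factors over ℤ ⇒ lakes

lake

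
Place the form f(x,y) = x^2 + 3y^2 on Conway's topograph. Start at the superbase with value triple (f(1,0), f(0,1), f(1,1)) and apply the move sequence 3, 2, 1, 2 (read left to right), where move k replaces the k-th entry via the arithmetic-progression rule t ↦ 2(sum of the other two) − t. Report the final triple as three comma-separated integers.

start (1,3,4) = (f(1,0),f(0,1),f(1,1))
replace slot 3: 2·(1+3) − 4 = 4 → (1,3,4)
replace slot 2: 2·(1+4) − 3 = 7 → (1,7,4)
replace slot 1: 2·(7+4) − 1 = 21 → (21,7,4)
replace slot 2: 2·(21+4) − 7 = 43 → (21,43,4)

21,43,4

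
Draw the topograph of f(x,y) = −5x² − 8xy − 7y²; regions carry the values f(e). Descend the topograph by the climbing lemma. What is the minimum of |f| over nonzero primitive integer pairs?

translate: b→-2 (≡8 mod 10), so (5,8,7)→(5,-2,4)
flip: (5,-2,4)→(4,2,5)
reduced (well bottom): (4,2,5) with a≤c, −a<b≤a
well minimum |f| = |-4| = 4 (negative-definite)

4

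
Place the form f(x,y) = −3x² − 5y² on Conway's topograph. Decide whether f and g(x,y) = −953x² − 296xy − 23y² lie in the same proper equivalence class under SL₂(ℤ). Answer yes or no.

D₁ = -60, D₂ = -60
f is negative-definite; reduce −f:
−f: reduced (well bottom): (3,0,5) with a≤c, −a<b≤a
flip sign back: reduced form of f is (-3,0,-5)
g is negative-definite; reduce −g:
−g: flip: (953,296,23)→(23,-296,953)
−g: translate: b→-20 (≡-296 mod 46), so (23,-296,953)→(23,-20,5)
−g: flip: (23,-20,5)→(5,20,23)
−g: translate: b→0 (≡20 mod 10), so (5,20,23)→(5,0,3)
−g: flip: (5,0,3)→(3,0,5)
−g: reduced (well bottom): (3,0,5) with a≤c, −a<b≤a
flip sign back: reduced form of g is (-3,0,-5)
reduced forms (-3, 0, -5) vs (-3, 0, -5) ⇒ equivalent

yes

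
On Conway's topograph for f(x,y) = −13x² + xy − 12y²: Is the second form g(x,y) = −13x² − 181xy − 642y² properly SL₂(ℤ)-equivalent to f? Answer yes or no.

D₁ = -623, D₂ = -623
f is negative-definite; reduce −f:
−f: flip: (13,-1,12)→(12,1,13)
−f: reduced (well bottom): (12,1,13) with a≤c, −a<b≤a
flip sign back: reduced form of f is (-12,-1,-13)
g is negative-definite; reduce −g:
−g: translate: b→-1 (≡181 mod 26), so (13,181,642)→(13,-1,12)
−g: flip: (13,-1,12)→(12,1,13)
−g: reduced (well bottom): (12,1,13) with a≤c, −a<b≤a
flip sign back: reduced form of g is (-12,-1,-13)
reduced forms (-12, -1, -13) vs (-12, -1, -13) ⇒ equivalent

yes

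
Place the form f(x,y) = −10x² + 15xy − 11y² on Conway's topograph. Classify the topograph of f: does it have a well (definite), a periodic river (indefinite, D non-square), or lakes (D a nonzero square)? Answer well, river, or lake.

D = b²−4ac = 15² − 4·(-10)·(-11) = -215
D < 0 ⇒ definite ⇒ every region one sign ⇒ single well

well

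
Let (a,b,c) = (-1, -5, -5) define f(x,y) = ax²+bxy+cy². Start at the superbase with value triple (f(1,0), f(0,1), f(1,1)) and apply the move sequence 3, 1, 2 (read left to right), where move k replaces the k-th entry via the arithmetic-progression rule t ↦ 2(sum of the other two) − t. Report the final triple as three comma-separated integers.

start (-1,-5,-11) = (f(1,0),f(0,1),f(1,1))
replace slot 3: 2·((-1)+(-5)) − (-11) = -1 → (-1,-5,-1)
replace slot 1: 2·((-5)+(-1)) − (-1) = -11 → (-11,-5,-1)
replace slot 2: 2·((-11)+(-1)) − (-5) = -19 → (-11,-19,-1)

-11,-19,-1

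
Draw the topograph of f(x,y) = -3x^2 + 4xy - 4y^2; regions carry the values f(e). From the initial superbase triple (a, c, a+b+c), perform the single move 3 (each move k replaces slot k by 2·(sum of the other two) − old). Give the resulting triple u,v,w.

start (-3,-4,-3) = (f(1,0),f(0,1),f(1,1))
replace slot 3: 2·((-3)+(-4)) − (-3) = -11 → (-3,-4,-11)

-3,-4,-11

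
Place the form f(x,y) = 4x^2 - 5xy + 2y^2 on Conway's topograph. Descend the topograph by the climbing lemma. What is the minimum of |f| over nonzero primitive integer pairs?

translate: b→3 (≡-5 mod 8), so (4,-5,2)→(4,3,1)
flip: (4,3,1)→(1,-3,4)
translate: b→1 (≡-3 mod 2), so (1,-3,4)→(1,1,2)
reduced (well bottom): (1,1,2) with a≤c, −a<b≤a
well minimum = a = 1

1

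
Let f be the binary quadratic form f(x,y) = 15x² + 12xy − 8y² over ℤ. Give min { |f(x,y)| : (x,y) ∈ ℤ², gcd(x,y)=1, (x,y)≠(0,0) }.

river: ρ → (-8,20,7)
river: ρ → (7,22,-5)
river: ρ → (-5,18,15)
river: ρ → (15,12,-8)
closes: descent 0, river 4
min |a| on river = 5

5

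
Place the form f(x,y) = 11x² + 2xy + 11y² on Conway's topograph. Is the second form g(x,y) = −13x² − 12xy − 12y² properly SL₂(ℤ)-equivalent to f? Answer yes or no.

D₁ = -480, D₂ = -480
f: reduced (well bottom): (11,2,11) with a≤c, −a<b≤a
g is negative-definite; reduce −g:
−g: flip: (13,12,12)→(12,-12,13)
−g: translate: b→12 (≡-12 mod 24), so (12,-12,13)→(12,12,13)
−g: reduced (well bottom): (12,12,13) with a≤c, −a<b≤a
flip sign back: reduced form of g is (-12,-12,-13)
reduced forms (11, 2, 11) vs (-12, -12, -13) ⇒ inequivalent

no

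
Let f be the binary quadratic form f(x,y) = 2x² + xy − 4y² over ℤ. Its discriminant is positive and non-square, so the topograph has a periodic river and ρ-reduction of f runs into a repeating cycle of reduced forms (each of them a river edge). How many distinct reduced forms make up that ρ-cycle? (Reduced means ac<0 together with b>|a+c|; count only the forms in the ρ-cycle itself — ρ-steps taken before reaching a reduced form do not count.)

D = 33, ⌊√D⌋ = 5
descent: ρ → (-4,-1,2)
descent: ρ → (2,5,-1)  [lands on river]
river: ρ → (-1,5,2)
river: ρ → (2,3,-3)
river: ρ → (-3,3,2)
ρ-cycle length = 4 (tail of 2 descent steps not counted)

4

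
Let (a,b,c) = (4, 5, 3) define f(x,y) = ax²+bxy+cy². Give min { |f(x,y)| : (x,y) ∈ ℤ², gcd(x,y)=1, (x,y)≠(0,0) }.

translate: b→-3 (≡5 mod 8), so (4,5,3)→(4,-3,2)
flip: (4,-3,2)→(2,3,4)
translate: b→-1 (≡3 mod 4), so (2,3,4)→(2,-1,3)
reduced (well bottom): (2,-1,3) with a≤c, −a<b≤a
well minimum = a = 2

2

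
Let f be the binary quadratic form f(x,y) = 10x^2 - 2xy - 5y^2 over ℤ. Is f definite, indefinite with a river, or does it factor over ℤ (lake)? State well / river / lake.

D = b²−4ac = (-2)² − 4·10·(-5) = 204
D > 0 non-square ⇒ indefinite ⇒ periodic river

river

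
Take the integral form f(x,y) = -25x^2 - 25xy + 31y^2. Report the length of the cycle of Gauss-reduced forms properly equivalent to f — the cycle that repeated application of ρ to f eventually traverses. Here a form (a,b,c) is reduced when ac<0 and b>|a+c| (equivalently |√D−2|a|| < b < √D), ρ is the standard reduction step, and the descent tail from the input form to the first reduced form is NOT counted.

D = 3725, ⌊√D⌋ = 61
descent: ρ → (31,25,-25)  [lands on river]
river: ρ → (-25,25,31)
river: ρ → (31,37,-19)
river: ρ → (-19,39,29)
river: ρ → (29,19,-29)
river: ρ → (-29,39,19)
river: ρ → (19,37,-31)
river: ρ → (-31,25,25)
river: ρ → (25,25,-31)
river: ρ → (-31,37,19)
river: ρ → (19,39,-29)
river: ρ → (-29,19,29)
river: ρ → (29,39,-19)
river: ρ → (-19,37,31)
ρ-cycle length = 14 (tail of 1 descent step not counted)

14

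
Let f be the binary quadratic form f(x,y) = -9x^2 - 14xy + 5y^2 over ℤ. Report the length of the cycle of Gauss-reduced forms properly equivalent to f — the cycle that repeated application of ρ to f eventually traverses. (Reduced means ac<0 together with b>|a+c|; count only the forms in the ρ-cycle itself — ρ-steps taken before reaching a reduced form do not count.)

D = 376, ⌊√D⌋ = 19
descent: ρ → (5,14,-9)  [lands on river]
river: ρ → (-9,4,10)
river: ρ → (10,16,-3)
river: ρ → (-3,14,15)
river: ρ → (15,16,-2)
river: ρ → (-2,16,15)
river: ρ → (15,14,-3)
river: ρ → (-3,16,10)
river: ρ → (10,4,-9)
river: ρ → (-9,14,5)
river: ρ → (5,16,-6)
river: ρ → (-6,8,13)
river: ρ → (13,18,-1)
river: ρ → (-1,18,13)
river: ρ → (13,8,-6)
river: ρ → (-6,16,5)
ρ-cycle length = 16 (tail of 1 descent step not counted)

16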